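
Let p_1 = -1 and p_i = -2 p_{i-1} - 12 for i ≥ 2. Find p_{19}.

The fixed point is -12/(1 + 2) = -4, so p_i + 4 = -2(p_{i-1} + 4).
Hence p_i = 3·(-2)^{i-1} - 4.
p_{19} = 3·(-2)^{18} - 4 = 3·262144 - 4 = 786428.

786428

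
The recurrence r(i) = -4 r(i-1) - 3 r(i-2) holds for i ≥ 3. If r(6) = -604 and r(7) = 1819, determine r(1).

Rearranging, r(i-2) = (r(i) + 4 r(i-1)) / -3.
r(5) = (1819 + 4(-604)) / -3 = -597/-3 = 199
r(4) = (-604 + 4(199)) / -3 = 192/-3 = -64
r(3) = (199 + 4(-64)) / -3 = -57/-3 = 19
r(2) = (-64 + 4(19)) / -3 = 12/-3 = -4
r(1) = (19 + 4(-4)) / -3 = 3/-3 = -1

-1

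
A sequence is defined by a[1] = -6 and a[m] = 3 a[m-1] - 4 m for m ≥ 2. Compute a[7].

-8002

a[2] = 3·(-6) - 8 = -26
a[3] = 3·(-26) - 12 = -90
a[4] = 3·(-90) - 16 = -286
a[5] = 3·(-286) - 20 = -878
a[6] = 3·(-878) - 24 = -2658
a[7] = 3·(-2658) - 28 = -8002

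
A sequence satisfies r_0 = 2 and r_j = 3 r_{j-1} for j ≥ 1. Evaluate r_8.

13122

r_1 = 3·2 = 6
r_2 = 3·6 = 18
r_3 = 3·18 = 54
r_4 = 3·54 = 162
r_5 = 3·162 = 486
r_6 = 3·486 = 1458
r_7 = 3·1458 = 4374
r_8 = 3·4374 = 13122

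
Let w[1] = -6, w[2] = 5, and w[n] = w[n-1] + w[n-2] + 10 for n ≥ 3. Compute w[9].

357

w[3] = 5 + (-6) + 10 = 9
w[4] = 9 + 5 + 10 = 24
w[5] = 24 + 9 + 10 = 43
w[6] = 43 + 24 + 10 = 77
w[7] = 77 + 43 + 10 = 130
w[8] = 130 + 77 + 10 = 217
w[9] = 217 + 130 + 10 = 357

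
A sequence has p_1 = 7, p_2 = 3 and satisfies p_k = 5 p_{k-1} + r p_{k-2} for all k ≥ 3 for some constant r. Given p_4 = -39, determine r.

-3

p_3 = 15 + 7r
p_4 = 75 + 38r
So 75 + 38r = -39, giving r = -3.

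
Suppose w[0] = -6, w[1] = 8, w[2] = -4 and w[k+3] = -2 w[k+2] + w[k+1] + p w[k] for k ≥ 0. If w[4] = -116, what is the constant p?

-4

w[3] = 16 - 6p
w[4] = -36 + 20p
So -36 + 20p = -116, giving p = -4.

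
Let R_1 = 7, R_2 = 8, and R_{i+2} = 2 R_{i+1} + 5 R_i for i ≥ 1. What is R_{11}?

R_3 = 2*8 + 5*7 = 51
R_4 = 2*51 + 5*8 = 142
R_5 = 2*142 + 5*51 = 539
R_6 = 2*539 + 5*142 = 1788
R_7 = 2*1788 + 5*539 = 6271
R_8 = 2*6271 + 5*1788 = 21482
R_9 = 2*21482 + 5*6271 = 74319
R_{10} = 2*74319 + 5*21482 = 256048
R_{11} = 2*256048 + 5*74319 = 883691

883691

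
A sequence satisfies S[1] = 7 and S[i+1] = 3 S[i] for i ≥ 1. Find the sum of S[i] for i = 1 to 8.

S[2] = 3·7 = 21
S[3] = 3·21 = 63
S[4] = 3·63 = 189
S[5] = 3·189 = 567
S[6] = 3·567 = 1701
S[7] = 3·1701 = 5103
S[8] = 3·5103 = 15309
Sum = 7 + 21 + 63 + 189 + 567 + 1701 + 5103 + 15309 = 22960

22960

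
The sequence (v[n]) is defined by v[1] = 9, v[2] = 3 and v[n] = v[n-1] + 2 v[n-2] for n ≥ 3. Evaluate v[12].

v[3] = 3 + 2*9 = 21
v[4] = 21 + 2*3 = 27
v[5] = 27 + 2*21 = 69
v[6] = 69 + 2*27 = 123
v[7] = 123 + 2*69 = 261
v[8] = 261 + 2*123 = 507
v[9] = 507 + 2*261 = 1029
v[10] = 1029 + 2*507 = 2043
v[11] = 2043 + 2*1029 = 4101
v[12] = 4101 + 2*2043 = 8187

8187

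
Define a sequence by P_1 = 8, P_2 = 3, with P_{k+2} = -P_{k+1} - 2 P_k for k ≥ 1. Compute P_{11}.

305

P_3 = -3 - 2·8 = -19
P_4 = -(-19) - 2·3 = 13
P_5 = -13 - 2·(-19) = 25
P_6 = -25 - 2·13 = -51
P_7 = -(-51) - 2·25 = 1
P_8 = -1 - 2·(-51) = 101
P_9 = -101 - 2·1 = -103
P_{10} = -(-103) - 2·101 = -99
P_{11} = -(-99) - 2·(-103) = 305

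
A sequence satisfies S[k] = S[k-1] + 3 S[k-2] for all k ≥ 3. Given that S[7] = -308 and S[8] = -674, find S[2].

-2

Rearranging, S[k-2] = (S[k] - S[k-1]) / 3.
S[6] = (-674 - (-308)) / 3 = -366/3 = -122
S[5] = (-308 - (-122)) / 3 = -186/3 = -62
S[4] = (-122 - (-62)) / 3 = -60/3 = -20
S[3] = (-62 - (-20)) / 3 = -42/3 = -14
S[2] = (-20 - (-14)) / 3 = -6/3 = -2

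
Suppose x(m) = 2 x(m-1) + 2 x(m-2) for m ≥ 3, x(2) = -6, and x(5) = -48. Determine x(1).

4

Let x(1) = z.
x(3) = -12 + 2z
x(4) = -36 + 4z
x(5) = -96 + 12z
So -96 + 12z = -48, giving z = 4.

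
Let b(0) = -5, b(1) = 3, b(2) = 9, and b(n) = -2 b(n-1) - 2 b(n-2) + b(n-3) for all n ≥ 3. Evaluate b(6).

-77

b(3) = -2·9 - 2·3 + (-5) = -29
b(4) = -2·(-29) - 2·9 + 3 = 43
b(5) = -2·43 - 2·(-29) + 9 = -19
b(6) = -2·(-19) - 2·43 + (-29) = -77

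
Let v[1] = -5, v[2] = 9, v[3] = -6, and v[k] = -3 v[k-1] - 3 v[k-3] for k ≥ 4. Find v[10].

v[4] = -3(-6) - 3(-5) = 33
v[5] = -3(33) - 3(9) = -126
v[6] = -3(-126) - 3(-6) = 396
v[7] = -3(396) - 3(33) = -1287
v[8] = -3(-1287) - 3(-126) = 4239
v[9] = -3(4239) - 3(396) = -13905
v[10] = -3(-13905) - 3(-1287) = 45576

45576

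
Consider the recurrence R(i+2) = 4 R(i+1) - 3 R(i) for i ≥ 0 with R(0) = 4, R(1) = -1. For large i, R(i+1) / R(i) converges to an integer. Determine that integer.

3

The characteristic equation is r^2 - 4r + 3 = 0, which factors as (r - 3)(r - 1) = 0.
So the roots are 3 and 1. Since |3| > |1| and the coefficient of 3^i is non-zero, the ratio tends to 3.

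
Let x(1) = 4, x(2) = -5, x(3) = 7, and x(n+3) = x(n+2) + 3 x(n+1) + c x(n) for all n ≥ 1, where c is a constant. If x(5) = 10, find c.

3

x(4) = -8 + 4c
x(5) = 13 - c
So 13 - c = 10, giving c = 3.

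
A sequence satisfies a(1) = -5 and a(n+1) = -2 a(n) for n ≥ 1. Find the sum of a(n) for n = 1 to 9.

a(2) = -2(-5) = 10
a(3) = -2(10) = -20
a(4) = -2(-20) = 40
a(5) = -2(40) = -80
a(6) = -2(-80) = 160
a(7) = -2(160) = -320
a(8) = -2(-320) = 640
a(9) = -2(640) = -1280
Sum = (-5) + 10 + (-20) + 40 + (-80) + 160 + (-320) + 640 + (-1280) = -855

-855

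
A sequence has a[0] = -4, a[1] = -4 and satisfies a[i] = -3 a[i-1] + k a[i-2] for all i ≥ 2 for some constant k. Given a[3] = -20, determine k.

2

a[2] = 12 - 4k
a[3] = -36 + 8k
So -36 + 8k = -20, giving k = 2.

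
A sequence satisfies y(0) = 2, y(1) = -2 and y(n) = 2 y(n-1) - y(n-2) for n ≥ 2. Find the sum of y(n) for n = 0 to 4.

-30

y(2) = 2(-2) - 2 = -6
y(3) = 2(-6) - (-2) = -10
y(4) = 2(-10) - (-6) = -14
Sum = 2 + (-2) + (-6) + (-10) + (-14) = -30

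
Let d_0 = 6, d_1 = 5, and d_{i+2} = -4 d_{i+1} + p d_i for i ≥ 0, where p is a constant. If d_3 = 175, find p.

d_2 = -20 + 6p
d_3 = 80 - 19p
So 80 - 19p = 175, giving p = -5.

-5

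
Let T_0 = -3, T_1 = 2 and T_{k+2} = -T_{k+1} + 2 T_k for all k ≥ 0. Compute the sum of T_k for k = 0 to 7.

T_2 = -2 + 2·(-3) = -8
T_3 = -(-8) + 2·2 = 12
T_4 = -12 + 2·(-8) = -28
T_5 = -(-28) + 2·12 = 52
T_6 = -52 + 2·(-28) = -108
T_7 = -(-108) + 2·52 = 212
Sum = (-3) + 2 + (-8) + 12 + (-28) + 52 + (-108) + 212 = 131

131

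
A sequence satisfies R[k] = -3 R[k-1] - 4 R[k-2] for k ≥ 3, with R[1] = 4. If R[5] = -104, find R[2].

8

Let R[2] = x.
R[3] = -16 - 3x
R[4] = 48 + 5x
R[5] = -80 - 3x
So -80 - 3x = -104, giving x = 8.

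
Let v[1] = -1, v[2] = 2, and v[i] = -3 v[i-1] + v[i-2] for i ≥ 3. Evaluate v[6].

v[3] = -3·2 + (-1) = -7
v[4] = -3·(-7) + 2 = 23
v[5] = -3·23 + (-7) = -76
v[6] = -3·(-76) + 23 = 251

251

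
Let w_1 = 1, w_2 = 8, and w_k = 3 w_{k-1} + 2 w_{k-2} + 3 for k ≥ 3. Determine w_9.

w_3 = 3(8) + 2(1) + 3 = 29
w_4 = 3(29) + 2(8) + 3 = 106
w_5 = 3(106) + 2(29) + 3 = 379
w_6 = 3(379) + 2(106) + 3 = 1352
w_7 = 3(1352) + 2(379) + 3 = 4817
w_8 = 3(4817) + 2(1352) + 3 = 17158
w_9 = 3(17158) + 2(4817) + 3 = 61111

61111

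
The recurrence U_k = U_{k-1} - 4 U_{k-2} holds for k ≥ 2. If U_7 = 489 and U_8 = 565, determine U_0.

Rearranging, U_{k-2} = (U_k - U_{k-1}) / -4.
U_6 = (565 - 489) / -4 = 76/-4 = -19
U_5 = (489 - (-19)) / -4 = 508/-4 = -127
U_4 = (-19 - (-127)) / -4 = 108/-4 = -27
U_3 = (-127 - (-27)) / -4 = -100/-4 = 25
U_2 = (-27 - 25) / -4 = -52/-4 = 13
U_1 = (25 - 13) / -4 = 12/-4 = -3
U_0 = (13 - (-3)) / -4 = 16/-4 = -4

-4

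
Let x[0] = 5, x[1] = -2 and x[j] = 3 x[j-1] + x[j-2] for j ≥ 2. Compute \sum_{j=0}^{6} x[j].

-247

x[2] = 3(-2) + 5 = -1
x[3] = 3(-1) + (-2) = -5
x[4] = 3(-5) + (-1) = -16
x[5] = 3(-16) + (-5) = -53
x[6] = 3(-53) + (-16) = -175
Sum = 5 + (-2) + (-1) + (-5) + (-16) + (-53) + (-175) = -247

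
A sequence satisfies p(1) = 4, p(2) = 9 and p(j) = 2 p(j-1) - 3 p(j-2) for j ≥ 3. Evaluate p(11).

-1074

p(3) = 2·9 - 3·4 = 6
p(4) = 2·6 - 3·9 = -15
p(5) = 2·(-15) - 3·6 = -48
p(6) = 2·(-48) - 3·(-15) = -51
p(7) = 2·(-51) - 3·(-48) = 42
p(8) = 2·42 - 3·(-51) = 237
p(9) = 2·237 - 3·42 = 348
p(10) = 2·348 - 3·237 = -15
p(11) = 2·(-15) - 3·348 = -1074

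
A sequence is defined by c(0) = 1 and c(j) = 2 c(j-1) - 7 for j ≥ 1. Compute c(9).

-3065

c(1) = 2(1) - 7 = -5
c(2) = 2(-5) - 7 = -17
c(3) = 2(-17) - 7 = -41
c(4) = 2(-41) - 7 = -89
c(5) = 2(-89) - 7 = -185
c(6) = 2(-185) - 7 = -377
c(7) = 2(-377) - 7 = -761
c(8) = 2(-761) - 7 = -1529
c(9) = 2(-1529) - 7 = -3065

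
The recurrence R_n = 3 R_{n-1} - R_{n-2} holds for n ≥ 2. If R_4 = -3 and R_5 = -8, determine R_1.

Rearranging, R_{n-2} = -(R_n - 3 R_{n-1}).
R_3 = -(-8 - 3(-3)) = -1
R_2 = -(-3 - 3(-1)) = 0
R_1 = -(-1 - 3(0)) = 1

1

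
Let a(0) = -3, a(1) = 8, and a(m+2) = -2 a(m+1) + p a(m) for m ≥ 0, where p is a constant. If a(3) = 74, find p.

a(2) = -16 - 3p
a(3) = 32 + 14p
So 32 + 14p = 74, giving p = 3.

3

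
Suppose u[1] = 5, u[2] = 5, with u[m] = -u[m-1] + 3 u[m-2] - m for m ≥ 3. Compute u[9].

157

u[3] = -5 + 3*5 - 3 = 7
u[4] = -7 + 3*5 - 4 = 4
u[5] = -4 + 3*7 - 5 = 12
u[6] = -12 + 3*4 - 6 = -6
u[7] = -(-6) + 3*12 - 7 = 35
u[8] = -35 + 3*(-6) - 8 = -61
u[9] = -(-61) + 3*35 - 9 = 157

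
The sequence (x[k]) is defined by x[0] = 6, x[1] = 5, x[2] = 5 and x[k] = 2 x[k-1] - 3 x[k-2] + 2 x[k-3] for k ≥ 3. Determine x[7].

-1

x[3] = 2*5 - 3*5 + 2*6 = 7
x[4] = 2*7 - 3*5 + 2*5 = 9
x[5] = 2*9 - 3*7 + 2*5 = 7
x[6] = 2*7 - 3*9 + 2*7 = 1
x[7] = 2*1 - 3*7 + 2*9 = -1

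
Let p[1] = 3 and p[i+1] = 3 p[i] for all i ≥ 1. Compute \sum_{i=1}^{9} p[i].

29523

p[2] = 3*3 = 9
p[3] = 3*9 = 27
p[4] = 3*27 = 81
p[5] = 3*81 = 243
p[6] = 3*243 = 729
p[7] = 3*729 = 2187
p[8] = 3*2187 = 6561
p[9] = 3*6561 = 19683
Sum = 3 + 9 + 27 + 81 + 243 + 729 + 2187 + 6561 + 19683 = 29523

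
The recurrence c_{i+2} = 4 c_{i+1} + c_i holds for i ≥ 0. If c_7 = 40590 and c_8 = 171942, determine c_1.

6

Rearranging, c_{i-2} = c_i - 4 c_{i-1}.
c_6 = 171942 - 4*40590 = 9582
c_5 = 40590 - 4*9582 = 2262
c_4 = 9582 - 4*2262 = 534
c_3 = 2262 - 4*534 = 126
c_2 = 534 - 4*126 = 30
c_1 = 126 - 4*30 = 6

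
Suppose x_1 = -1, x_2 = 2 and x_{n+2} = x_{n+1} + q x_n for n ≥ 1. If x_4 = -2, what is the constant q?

-4

x_3 = 2 - q
x_4 = 2 + q
So 2 + q = -2, giving q = -4.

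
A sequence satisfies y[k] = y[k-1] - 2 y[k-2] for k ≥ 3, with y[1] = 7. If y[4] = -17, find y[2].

3

Let y[2] = v.
y[3] = -14 + v
y[4] = -14 - v
So -14 - v = -17, giving v = 3.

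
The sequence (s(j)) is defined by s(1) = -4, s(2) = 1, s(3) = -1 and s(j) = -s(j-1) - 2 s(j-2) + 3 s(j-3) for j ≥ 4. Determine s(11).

s(4) = -(-1) - 2*1 + 3*(-4) = -13
s(5) = -(-13) - 2*(-1) + 3*1 = 18
s(6) = -18 - 2*(-13) + 3*(-1) = 5
s(7) = -5 - 2*18 + 3*(-13) = -80
s(8) = -(-80) - 2*5 + 3*18 = 124
s(9) = -124 - 2*(-80) + 3*5 = 51
s(10) = -51 - 2*124 + 3*(-80) = -539
s(11) = -(-539) - 2*51 + 3*124 = 809

809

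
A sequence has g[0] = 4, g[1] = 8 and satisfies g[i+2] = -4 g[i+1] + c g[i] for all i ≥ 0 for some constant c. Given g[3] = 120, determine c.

g[2] = -32 + 4c
g[3] = 128 - 8c
So 128 - 8c = 120, giving c = 1.

1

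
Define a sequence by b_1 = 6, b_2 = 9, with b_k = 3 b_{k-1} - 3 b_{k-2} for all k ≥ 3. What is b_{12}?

b_3 = 3*9 - 3*6 = 9
b_4 = 3*9 - 3*9 = 0
b_5 = 3*0 - 3*9 = -27
b_6 = 3*(-27) - 3*0 = -81
b_7 = 3*(-81) - 3*(-27) = -162
b_8 = 3*(-162) - 3*(-81) = -243
b_9 = 3*(-243) - 3*(-162) = -243
b_{10} = 3*(-243) - 3*(-243) = 0
b_{11} = 3*0 - 3*(-243) = 729
b_{12} = 3*729 - 3*0 = 2187

2187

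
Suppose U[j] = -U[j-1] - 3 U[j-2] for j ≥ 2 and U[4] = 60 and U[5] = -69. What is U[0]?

5

Rearranging, U[j-2] = (U[j] + U[j-1]) / -3.
U[3] = (-69 + 60) / -3 = -9/-3 = 3
U[2] = (60 + 3) / -3 = 63/-3 = -21
U[1] = (3 + (-21)) / -3 = -18/-3 = 6
U[0] = (-21 + 6) / -3 = -15/-3 = 5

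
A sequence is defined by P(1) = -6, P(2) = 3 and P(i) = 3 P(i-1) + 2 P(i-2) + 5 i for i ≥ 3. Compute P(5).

235

P(3) = 3*3 + 2*(-6) + 15 = 12
P(4) = 3*12 + 2*3 + 20 = 62
P(5) = 3*62 + 2*12 + 25 = 235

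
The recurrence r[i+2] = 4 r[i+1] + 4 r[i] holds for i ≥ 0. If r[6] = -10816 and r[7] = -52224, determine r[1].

-4

Rearranging, r[i-2] = (r[i] - 4 r[i-1]) / 4.
r[5] = (-52224 - 4(-10816)) / 4 = -8960/4 = -2240
r[4] = (-10816 - 4(-2240)) / 4 = -1856/4 = -464
r[3] = (-2240 - 4(-464)) / 4 = -384/4 = -96
r[2] = (-464 - 4(-96)) / 4 = -80/4 = -20
r[1] = (-96 - 4(-20)) / 4 = -16/4 = -4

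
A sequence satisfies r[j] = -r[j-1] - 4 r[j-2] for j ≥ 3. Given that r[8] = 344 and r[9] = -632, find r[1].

3

Rearranging, r[j-2] = (r[j] + r[j-1]) / -4.
r[7] = (-632 + 344) / -4 = -288/-4 = 72
r[6] = (344 + 72) / -4 = 416/-4 = -104
r[5] = (72 + (-104)) / -4 = -32/-4 = 8
r[4] = (-104 + 8) / -4 = -96/-4 = 24
r[3] = (8 + 24) / -4 = 32/-4 = -8
r[2] = (24 + (-8)) / -4 = 16/-4 = -4
r[1] = (-8 + (-4)) / -4 = -12/-4 = 3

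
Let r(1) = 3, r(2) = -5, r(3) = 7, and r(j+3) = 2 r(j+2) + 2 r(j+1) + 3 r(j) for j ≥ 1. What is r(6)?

r(4) = 2·7 + 2·(-5) + 3·3 = 13
r(5) = 2·13 + 2·7 + 3·(-5) = 25
r(6) = 2·25 + 2·13 + 3·7 = 97

97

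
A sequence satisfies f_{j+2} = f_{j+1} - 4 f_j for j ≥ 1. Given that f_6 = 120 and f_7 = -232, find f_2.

-4

Rearranging, f_{j-2} = (f_j - f_{j-1}) / -4.
f_5 = (-232 - 120) / -4 = -352/-4 = 88
f_4 = (120 - 88) / -4 = 32/-4 = -8
f_3 = (88 - (-8)) / -4 = 96/-4 = -24
f_2 = (-8 - (-24)) / -4 = 16/-4 = -4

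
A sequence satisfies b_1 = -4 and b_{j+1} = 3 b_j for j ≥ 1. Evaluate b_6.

-972

b_2 = 3*(-4) = -12
b_3 = 3*(-12) = -36
b_4 = 3*(-36) = -108
b_5 = 3*(-108) = -324
b_6 = 3*(-324) = -972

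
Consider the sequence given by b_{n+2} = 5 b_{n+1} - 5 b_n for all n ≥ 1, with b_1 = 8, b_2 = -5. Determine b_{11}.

b_3 = 5*(-5) - 5*8 = -65
b_4 = 5*(-65) - 5*(-5) = -300
b_5 = 5*(-300) - 5*(-65) = -1175
b_6 = 5*(-1175) - 5*(-300) = -4375
b_7 = 5*(-4375) - 5*(-1175) = -16000
b_8 = 5*(-16000) - 5*(-4375) = -58125
b_9 = 5*(-58125) - 5*(-16000) = -210625
b_{10} = 5*(-210625) - 5*(-58125) = -762500
b_{11} = 5*(-762500) - 5*(-210625) = -2759375

-2759375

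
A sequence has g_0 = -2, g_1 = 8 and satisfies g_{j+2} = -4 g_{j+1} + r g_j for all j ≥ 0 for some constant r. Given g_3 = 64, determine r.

g_2 = -32 - 2r
g_3 = 128 + 16r
So 128 + 16r = 64, giving r = -4.

-4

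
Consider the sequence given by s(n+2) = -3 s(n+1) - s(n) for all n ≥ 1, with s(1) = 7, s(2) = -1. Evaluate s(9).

-1652

s(3) = -3*(-1) - 7 = -4
s(4) = -3*(-4) - (-1) = 13
s(5) = -3*13 - (-4) = -35
s(6) = -3*(-35) - 13 = 92
s(7) = -3*92 - (-35) = -241
s(8) = -3*(-241) - 92 = 631
s(9) = -3*631 - (-241) = -1652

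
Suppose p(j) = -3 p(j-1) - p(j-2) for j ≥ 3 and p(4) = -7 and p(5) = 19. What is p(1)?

Rearranging, p(j-2) = -(p(j) + 3 p(j-1)).
p(3) = -(19 + 3*(-7)) = 2
p(2) = -(-7 + 3*2) = 1
p(1) = -(2 + 3*1) = -5

-5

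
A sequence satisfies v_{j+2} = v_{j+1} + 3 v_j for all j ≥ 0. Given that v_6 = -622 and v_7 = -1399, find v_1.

Rearranging, v_{j-2} = (v_j - v_{j-1}) / 3.
v_5 = (-1399 - (-622)) / 3 = -777/3 = -259
v_4 = (-622 - (-259)) / 3 = -363/3 = -121
v_3 = (-259 - (-121)) / 3 = -138/3 = -46
v_2 = (-121 - (-46)) / 3 = -75/3 = -25
v_1 = (-46 - (-25)) / 3 = -21/3 = -7

-7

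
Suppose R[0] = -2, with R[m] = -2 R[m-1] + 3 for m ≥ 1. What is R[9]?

1537

R[1] = -2·(-2) + 3 = 7
R[2] = -2·7 + 3 = -11
R[3] = -2·(-11) + 3 = 25
R[4] = -2·25 + 3 = -47
R[5] = -2·(-47) + 3 = 97
R[6] = -2·97 + 3 = -191
R[7] = -2·(-191) + 3 = 385
R[8] = -2·385 + 3 = -767
R[9] = -2·(-767) + 3 = 1537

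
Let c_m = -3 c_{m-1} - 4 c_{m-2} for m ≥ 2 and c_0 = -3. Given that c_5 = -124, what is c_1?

Let c_1 = y.
c_2 = 12 - 3y
c_3 = -36 + 5y
c_4 = 60 - 3y
c_5 = -36 - 11y
So -36 - 11y = -124, giving y = 8.

8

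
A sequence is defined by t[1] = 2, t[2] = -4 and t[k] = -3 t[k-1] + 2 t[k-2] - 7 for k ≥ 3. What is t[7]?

1773

t[3] = -3*(-4) + 2*2 - 7 = 9
t[4] = -3*9 + 2*(-4) - 7 = -42
t[5] = -3*(-42) + 2*9 - 7 = 137
t[6] = -3*137 + 2*(-42) - 7 = -502
t[7] = -3*(-502) + 2*137 - 7 = 1773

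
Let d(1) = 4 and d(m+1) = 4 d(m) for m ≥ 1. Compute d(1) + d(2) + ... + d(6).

5460

d(2) = 4*4 = 16
d(3) = 4*16 = 64
d(4) = 4*64 = 256
d(5) = 4*256 = 1024
d(6) = 4*1024 = 4096
Sum = 4 + 16 + 64 + 256 + 1024 + 4096 = 5460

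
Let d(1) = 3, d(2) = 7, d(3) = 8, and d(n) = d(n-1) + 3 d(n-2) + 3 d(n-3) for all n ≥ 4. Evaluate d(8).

1496

d(4) = 8 + 3*7 + 3*3 = 38
d(5) = 38 + 3*8 + 3*7 = 83
d(6) = 83 + 3*38 + 3*8 = 221
d(7) = 221 + 3*83 + 3*38 = 584
d(8) = 584 + 3*221 + 3*83 = 1496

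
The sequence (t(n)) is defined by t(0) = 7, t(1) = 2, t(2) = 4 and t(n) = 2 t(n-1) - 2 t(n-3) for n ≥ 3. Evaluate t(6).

-68

t(3) = 2·4 - 2·7 = -6
t(4) = 2·(-6) - 2·2 = -16
t(5) = 2·(-16) - 2·4 = -40
t(6) = 2·(-40) - 2·(-6) = -68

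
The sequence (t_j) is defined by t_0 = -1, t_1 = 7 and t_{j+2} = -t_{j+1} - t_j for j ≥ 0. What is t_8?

t_2 = -7 - (-1) = -6
t_3 = -(-6) - 7 = -1
t_4 = -(-1) - (-6) = 7
t_5 = -7 - (-1) = -6
t_6 = -(-6) - 7 = -1
t_7 = -(-1) - (-6) = 7
t_8 = -7 - (-1) = -6

-6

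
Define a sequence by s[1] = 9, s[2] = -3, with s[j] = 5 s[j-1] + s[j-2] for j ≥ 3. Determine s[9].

-124326

s[3] = 5(-3) + 9 = -6
s[4] = 5(-6) + (-3) = -33
s[5] = 5(-33) + (-6) = -171
s[6] = 5(-171) + (-33) = -888
s[7] = 5(-888) + (-171) = -4611
s[8] = 5(-4611) + (-888) = -23943
s[9] = 5(-23943) + (-4611) = -124326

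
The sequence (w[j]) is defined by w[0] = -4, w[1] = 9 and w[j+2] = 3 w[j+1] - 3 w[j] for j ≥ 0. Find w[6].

w[2] = 3(9) - 3(-4) = 39
w[3] = 3(39) - 3(9) = 90
w[4] = 3(90) - 3(39) = 153
w[5] = 3(153) - 3(90) = 189
w[6] = 3(189) - 3(153) = 108

108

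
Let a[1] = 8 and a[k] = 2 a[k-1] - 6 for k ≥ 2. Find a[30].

1073741830

The fixed point is -6/(1 - 2) = 6, so a[k] - 6 = 2(a[k-1] - 6).
Hence a[k] = 2·2^{k-1} + 6.
a[30] = 2·2^{29} + 6 = 2·536870912 + 6 = 1073741830.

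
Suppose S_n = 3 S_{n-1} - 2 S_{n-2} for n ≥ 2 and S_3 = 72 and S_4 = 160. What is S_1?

6

Rearranging, S_{n-2} = (S_n - 3 S_{n-1}) / -2.
S_2 = (160 - 3·72) / -2 = -56/-2 = 28
S_1 = (72 - 3·28) / -2 = -12/-2 = 6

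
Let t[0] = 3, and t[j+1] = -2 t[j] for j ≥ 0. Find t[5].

-96

t[1] = -2·3 = -6
t[2] = -2·(-6) = 12
t[3] = -2·12 = -24
t[4] = -2·(-24) = 48
t[5] = -2·48 = -96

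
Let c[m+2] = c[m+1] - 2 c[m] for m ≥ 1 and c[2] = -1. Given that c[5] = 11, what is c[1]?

Let c[1] = v.
c[3] = -1 - 2v
c[4] = 1 - 2v
c[5] = 3 + 2v
So 3 + 2v = 11, giving v = 4.

4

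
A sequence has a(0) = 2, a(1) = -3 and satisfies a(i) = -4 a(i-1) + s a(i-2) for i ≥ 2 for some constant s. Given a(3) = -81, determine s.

3

a(2) = 12 + 2s
a(3) = -48 - 11s
So -48 - 11s = -81, giving s = 3.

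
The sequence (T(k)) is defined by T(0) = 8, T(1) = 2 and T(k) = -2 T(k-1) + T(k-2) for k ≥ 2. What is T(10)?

3124

T(2) = -2(2) + 8 = 4
T(3) = -2(4) + 2 = -6
T(4) = -2(-6) + 4 = 16
T(5) = -2(16) + (-6) = -38
T(6) = -2(-38) + 16 = 92
T(7) = -2(92) + (-38) = -222
T(8) = -2(-222) + 92 = 536
T(9) = -2(536) + (-222) = -1294
T(10) = -2(-1294) + 536 = 3124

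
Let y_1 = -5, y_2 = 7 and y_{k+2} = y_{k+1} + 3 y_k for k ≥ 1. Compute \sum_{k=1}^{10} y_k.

463

y_3 = 7 + 3·(-5) = -8
y_4 = (-8) + 3·7 = 13
y_5 = 13 + 3·(-8) = -11
y_6 = (-11) + 3·13 = 28
y_7 = 28 + 3·(-11) = -5
y_8 = (-5) + 3·28 = 79
y_9 = 79 + 3·(-5) = 64
y_{10} = 64 + 3·79 = 301
Sum = (-5) + 7 + (-8) + 13 + (-11) + 28 + (-5) + 79 + 64 + 301 = 463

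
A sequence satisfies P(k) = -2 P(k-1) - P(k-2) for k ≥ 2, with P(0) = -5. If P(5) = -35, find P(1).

Let P(1) = x.
P(2) = 5 - 2x
P(3) = -10 + 3x
P(4) = 15 - 4x
P(5) = -20 + 5x
So -20 + 5x = -35, giving x = -3.

-3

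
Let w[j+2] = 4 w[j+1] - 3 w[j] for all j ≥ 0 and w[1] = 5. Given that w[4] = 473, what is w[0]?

Let w[0] = z.
w[2] = 20 - 3z
w[3] = 65 - 12z
w[4] = 200 - 39z
So 200 - 39z = 473, giving z = -7.

-7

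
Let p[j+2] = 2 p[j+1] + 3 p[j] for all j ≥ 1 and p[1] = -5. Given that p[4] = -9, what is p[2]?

3

Let p[2] = w.
p[3] = -15 + 2w
p[4] = -30 + 7w
So -30 + 7w = -9, giving w = 3.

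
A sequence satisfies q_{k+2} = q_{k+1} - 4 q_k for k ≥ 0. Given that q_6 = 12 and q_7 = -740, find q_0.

6

Rearranging, q_{k-2} = (q_k - q_{k-1}) / -4.
q_5 = (-740 - 12) / -4 = -752/-4 = 188
q_4 = (12 - 188) / -4 = -176/-4 = 44
q_3 = (188 - 44) / -4 = 144/-4 = -36
q_2 = (44 - (-36)) / -4 = 80/-4 = -20
q_1 = (-36 - (-20)) / -4 = -16/-4 = 4
q_0 = (-20 - 4) / -4 = -24/-4 = 6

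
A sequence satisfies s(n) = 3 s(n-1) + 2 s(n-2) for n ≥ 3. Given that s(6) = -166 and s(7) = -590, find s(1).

Rearranging, s(n-2) = (s(n) - 3 s(n-1)) / 2.
s(5) = (-590 - 3(-166)) / 2 = -92/2 = -46
s(4) = (-166 - 3(-46)) / 2 = -28/2 = -14
s(3) = (-46 - 3(-14)) / 2 = -4/2 = -2
s(2) = (-14 - 3(-2)) / 2 = -8/2 = -4
s(1) = (-2 - 3(-4)) / 2 = 10/2 = 5

5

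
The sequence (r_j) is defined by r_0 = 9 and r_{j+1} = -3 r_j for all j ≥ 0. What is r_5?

r_1 = -3(9) = -27
r_2 = -3(-27) = 81
r_3 = -3(81) = -243
r_4 = -3(-243) = 729
r_5 = -3(729) = -2187

-2187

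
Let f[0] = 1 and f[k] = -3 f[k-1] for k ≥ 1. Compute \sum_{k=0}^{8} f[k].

4921

f[1] = -3·1 = -3
f[2] = -3·(-3) = 9
f[3] = -3·9 = -27
f[4] = -3·(-27) = 81
f[5] = -3·81 = -243
f[6] = -3·(-243) = 729
f[7] = -3·729 = -2187
f[8] = -3·(-2187) = 6561
Sum = 1 + (-3) + 9 + (-27) + 81 + (-243) + 729 + (-2187) + 6561 = 4921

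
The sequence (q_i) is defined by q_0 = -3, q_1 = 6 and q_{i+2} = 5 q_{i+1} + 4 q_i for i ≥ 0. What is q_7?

119154

q_2 = 5·6 + 4·(-3) = 18
q_3 = 5·18 + 4·6 = 114
q_4 = 5·114 + 4·18 = 642
q_5 = 5·642 + 4·114 = 3666
q_6 = 5·3666 + 4·642 = 20898
q_7 = 5·20898 + 4·3666 = 119154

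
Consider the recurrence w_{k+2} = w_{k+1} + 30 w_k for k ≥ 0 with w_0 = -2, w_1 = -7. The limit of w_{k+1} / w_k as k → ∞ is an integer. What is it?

The characteristic equation is r^2 - r - 30 = 0, which factors as (r - 6)(r + 5) = 0.
So the roots are 6 and -5. Since |6| > |-5| and the coefficient of 6^k is non-zero, the ratio tends to 6.

6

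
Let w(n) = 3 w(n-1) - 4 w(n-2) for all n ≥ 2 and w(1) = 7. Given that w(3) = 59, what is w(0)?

Let w(0) = x.
w(2) = 21 - 4x
w(3) = 35 - 12x
So 35 - 12x = 59, giving x = -2.

-2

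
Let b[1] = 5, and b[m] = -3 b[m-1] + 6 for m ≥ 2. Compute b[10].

b[2] = -3(5) + 6 = -9
b[3] = -3(-9) + 6 = 33
b[4] = -3(33) + 6 = -93
b[5] = -3(-93) + 6 = 285
b[6] = -3(285) + 6 = -849
b[7] = -3(-849) + 6 = 2553
b[8] = -3(2553) + 6 = -7653
b[9] = -3(-7653) + 6 = 22965
b[10] = -3(22965) + 6 = -68889

-68889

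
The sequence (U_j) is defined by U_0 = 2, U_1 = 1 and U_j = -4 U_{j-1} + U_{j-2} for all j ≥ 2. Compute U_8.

U_2 = -4*1 + 2 = -2
U_3 = -4*(-2) + 1 = 9
U_4 = -4*9 + (-2) = -38
U_5 = -4*(-38) + 9 = 161
U_6 = -4*161 + (-38) = -682
U_7 = -4*(-682) + 161 = 2889
U_8 = -4*2889 + (-682) = -12238

-12238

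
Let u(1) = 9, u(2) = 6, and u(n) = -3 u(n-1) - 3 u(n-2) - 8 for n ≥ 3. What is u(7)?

u(3) = -3·6 - 3·9 - 8 = -53
u(4) = -3·(-53) - 3·6 - 8 = 133
u(5) = -3·133 - 3·(-53) - 8 = -248
u(6) = -3·(-248) - 3·133 - 8 = 337
u(7) = -3·337 - 3·(-248) - 8 = -275

-275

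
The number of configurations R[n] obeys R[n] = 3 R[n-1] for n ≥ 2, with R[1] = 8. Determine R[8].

17496

R[2] = 3(8) = 24
R[3] = 3(24) = 72
R[4] = 3(72) = 216
R[5] = 3(216) = 648
R[6] = 3(648) = 1944
R[7] = 3(1944) = 5832
R[8] = 3(5832) = 17496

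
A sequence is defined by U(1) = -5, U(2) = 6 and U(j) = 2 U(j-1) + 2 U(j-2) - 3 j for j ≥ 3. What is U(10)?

U(3) = 2(6) + 2(-5) - 9 = -7
U(4) = 2(-7) + 2(6) - 12 = -14
U(5) = 2(-14) + 2(-7) - 15 = -57
U(6) = 2(-57) + 2(-14) - 18 = -160
U(7) = 2(-160) + 2(-57) - 21 = -455
U(8) = 2(-455) + 2(-160) - 24 = -1254
U(9) = 2(-1254) + 2(-455) - 27 = -3445
U(10) = 2(-3445) + 2(-1254) - 30 = -9428

-9428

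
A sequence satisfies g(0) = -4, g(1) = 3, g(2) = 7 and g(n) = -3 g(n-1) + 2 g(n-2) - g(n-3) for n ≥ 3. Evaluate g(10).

g(3) = -3*7 + 2*3 - (-4) = -11
g(4) = -3*(-11) + 2*7 - 3 = 44
g(5) = -3*44 + 2*(-11) - 7 = -161
g(6) = -3*(-161) + 2*44 - (-11) = 582
g(7) = -3*582 + 2*(-161) - 44 = -2112
g(8) = -3*(-2112) + 2*582 - (-161) = 7661
g(9) = -3*7661 + 2*(-2112) - 582 = -27789
g(10) = -3*(-27789) + 2*7661 - (-2112) = 100801

100801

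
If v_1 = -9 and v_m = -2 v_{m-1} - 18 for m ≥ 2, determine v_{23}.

-12582918

The fixed point is -18/(1 + 2) = -6, so v_m + 6 = -2(v_{m-1} + 6).
Hence v_m = -3·(-2)^{m-1} - 6.
v_{23} = -3·(-2)^{22} - 6 = -3·4194304 - 6 = -12582918.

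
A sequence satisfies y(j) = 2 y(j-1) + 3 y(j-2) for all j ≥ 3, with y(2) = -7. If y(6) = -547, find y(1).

-2

Let y(1) = z.
y(3) = -14 + 3z
y(4) = -49 + 6z
y(5) = -140 + 21z
y(6) = -427 + 60z
So -427 + 60z = -547, giving z = -2.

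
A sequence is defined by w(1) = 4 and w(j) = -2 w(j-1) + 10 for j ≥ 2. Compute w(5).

14

w(2) = -2*4 + 10 = 2
w(3) = -2*2 + 10 = 6
w(4) = -2*6 + 10 = -2
w(5) = -2*(-2) + 10 = 14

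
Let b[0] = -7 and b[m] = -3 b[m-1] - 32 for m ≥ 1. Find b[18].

387420481

The fixed point is -32/(1 + 3) = -8, so b[m] + 8 = -3(b[m-1] + 8).
Hence b[m] = 1·(-3)^m - 8.
b[18] = 1·(-3)^{18} - 8 = 1·387420489 - 8 = 387420481.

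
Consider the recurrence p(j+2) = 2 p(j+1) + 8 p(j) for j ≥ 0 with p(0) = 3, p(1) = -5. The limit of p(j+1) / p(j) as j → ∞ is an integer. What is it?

The characteristic equation is r^2 - 2r - 8 = 0, which factors as (r - 4)(r + 2) = 0.
So the roots are 4 and -2. Since |4| > |-2| and the coefficient of 4^j is non-zero, the ratio tends to 4.

4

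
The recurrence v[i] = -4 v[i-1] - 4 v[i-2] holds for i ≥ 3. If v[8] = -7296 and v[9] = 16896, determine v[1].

Rearranging, v[i-2] = (v[i] + 4 v[i-1]) / -4.
v[7] = (16896 + 4·(-7296)) / -4 = -12288/-4 = 3072
v[6] = (-7296 + 4·3072) / -4 = 4992/-4 = -1248
v[5] = (3072 + 4·(-1248)) / -4 = -1920/-4 = 480
v[4] = (-1248 + 4·480) / -4 = 672/-4 = -168
v[3] = (480 + 4·(-168)) / -4 = -192/-4 = 48
v[2] = (-168 + 4·48) / -4 = 24/-4 = -6
v[1] = (48 + 4·(-6)) / -4 = 24/-4 = -6

-6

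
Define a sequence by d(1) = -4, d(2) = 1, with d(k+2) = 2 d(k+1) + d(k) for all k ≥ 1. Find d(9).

-268

d(3) = 2·1 + (-4) = -2
d(4) = 2·(-2) + 1 = -3
d(5) = 2·(-3) + (-2) = -8
d(6) = 2·(-8) + (-3) = -19
d(7) = 2·(-19) + (-8) = -46
d(8) = 2·(-46) + (-19) = -111
d(9) = 2·(-111) + (-46) = -268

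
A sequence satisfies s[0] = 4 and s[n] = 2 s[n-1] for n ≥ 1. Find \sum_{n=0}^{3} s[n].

60

s[1] = 2(4) = 8
s[2] = 2(8) = 16
s[3] = 2(16) = 32
Sum = 4 + 8 + 16 + 32 = 60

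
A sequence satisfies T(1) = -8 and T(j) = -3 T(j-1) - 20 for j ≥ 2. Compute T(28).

The fixed point is -20/(1 + 3) = -5, so T(j) + 5 = -3(T(j-1) + 5).
Hence T(j) = -3·(-3)^{j-1} - 5.
T(28) = -3·(-3)^{27} - 5 = -3·-7625597484987 - 5 = 22876792454956.

22876792454956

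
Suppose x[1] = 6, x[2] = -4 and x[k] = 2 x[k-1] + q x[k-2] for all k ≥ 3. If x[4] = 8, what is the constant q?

x[3] = -8 + 6q
x[4] = -16 + 8q
So -16 + 8q = 8, giving q = 3.

3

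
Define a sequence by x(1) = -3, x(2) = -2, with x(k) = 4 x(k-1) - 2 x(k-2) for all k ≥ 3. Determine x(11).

x(3) = 4*(-2) - 2*(-3) = -2
x(4) = 4*(-2) - 2*(-2) = -4
x(5) = 4*(-4) - 2*(-2) = -12
x(6) = 4*(-12) - 2*(-4) = -40
x(7) = 4*(-40) - 2*(-12) = -136
x(8) = 4*(-136) - 2*(-40) = -464
x(9) = 4*(-464) - 2*(-136) = -1584
x(10) = 4*(-1584) - 2*(-464) = -5408
x(11) = 4*(-5408) - 2*(-1584) = -18464

-18464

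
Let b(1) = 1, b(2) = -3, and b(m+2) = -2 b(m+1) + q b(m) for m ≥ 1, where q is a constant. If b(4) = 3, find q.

b(3) = 6 + q
b(4) = -12 - 5q
So -12 - 5q = 3, giving q = -3.

-3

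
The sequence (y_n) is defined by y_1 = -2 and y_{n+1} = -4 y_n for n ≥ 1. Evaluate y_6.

2048

y_2 = -4·(-2) = 8
y_3 = -4·8 = -32
y_4 = -4·(-32) = 128
y_5 = -4·128 = -512
y_6 = -4·(-512) = 2048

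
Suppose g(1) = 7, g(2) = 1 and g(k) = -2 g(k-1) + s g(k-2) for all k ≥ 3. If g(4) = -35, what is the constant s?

3

g(3) = -2 + 7s
g(4) = 4 - 13s
So 4 - 13s = -35, giving s = 3.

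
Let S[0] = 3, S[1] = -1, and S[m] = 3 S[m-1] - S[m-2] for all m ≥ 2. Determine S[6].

-309

S[2] = 3*(-1) - 3 = -6
S[3] = 3*(-6) - (-1) = -17
S[4] = 3*(-17) - (-6) = -45
S[5] = 3*(-45) - (-17) = -118
S[6] = 3*(-118) - (-45) = -309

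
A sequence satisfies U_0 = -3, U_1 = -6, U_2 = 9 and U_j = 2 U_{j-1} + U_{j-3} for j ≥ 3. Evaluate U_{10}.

U_3 = 2(9) + (-3) = 15
U_4 = 2(15) + (-6) = 24
U_5 = 2(24) + 9 = 57
U_6 = 2(57) + 15 = 129
U_7 = 2(129) + 24 = 282
U_8 = 2(282) + 57 = 621
U_9 = 2(621) + 129 = 1371
U_{10} = 2(1371) + 282 = 3024

3024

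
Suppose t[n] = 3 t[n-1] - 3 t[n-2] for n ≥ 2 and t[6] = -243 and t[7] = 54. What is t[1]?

-2

Rearranging, t[n-2] = (t[n] - 3 t[n-1]) / -3.
t[5] = (54 - 3*(-243)) / -3 = 783/-3 = -261
t[4] = (-243 - 3*(-261)) / -3 = 540/-3 = -180
t[3] = (-261 - 3*(-180)) / -3 = 279/-3 = -93
t[2] = (-180 - 3*(-93)) / -3 = 99/-3 = -33
t[1] = (-93 - 3*(-33)) / -3 = 6/-3 = -2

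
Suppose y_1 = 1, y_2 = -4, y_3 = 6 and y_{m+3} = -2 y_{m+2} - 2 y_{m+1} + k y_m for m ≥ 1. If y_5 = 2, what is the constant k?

-1

y_4 = -4 + k
y_5 = -4 - 6k
So -4 - 6k = 2, giving k = -1.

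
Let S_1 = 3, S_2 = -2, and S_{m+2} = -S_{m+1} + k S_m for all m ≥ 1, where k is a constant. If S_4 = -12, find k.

2

S_3 = 2 + 3k
S_4 = -2 - 5k
So -2 - 5k = -12, giving k = 2.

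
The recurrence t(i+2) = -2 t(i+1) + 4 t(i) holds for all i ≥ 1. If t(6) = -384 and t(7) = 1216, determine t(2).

-6

Rearranging, t(i-2) = (t(i) + 2 t(i-1)) / 4.
t(5) = (1216 + 2·(-384)) / 4 = 448/4 = 112
t(4) = (-384 + 2·112) / 4 = -160/4 = -40
t(3) = (112 + 2·(-40)) / 4 = 32/4 = 8
t(2) = (-40 + 2·8) / 4 = -24/4 = -6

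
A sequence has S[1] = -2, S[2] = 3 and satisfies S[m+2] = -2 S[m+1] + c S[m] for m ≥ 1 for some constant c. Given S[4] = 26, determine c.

S[3] = -6 - 2c
S[4] = 12 + 7c
So 12 + 7c = 26, giving c = 2.

2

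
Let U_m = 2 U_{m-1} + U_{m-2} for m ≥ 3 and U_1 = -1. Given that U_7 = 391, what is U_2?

Let U_2 = w.
U_3 = -1 + 2w
U_4 = -2 + 5w
U_5 = -5 + 12w
U_6 = -12 + 29w
U_7 = -29 + 70w
So -29 + 70w = 391, giving w = 6.

6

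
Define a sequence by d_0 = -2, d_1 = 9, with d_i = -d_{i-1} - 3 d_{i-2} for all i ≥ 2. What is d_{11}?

d_2 = -9 - 3(-2) = -3
d_3 = -(-3) - 3(9) = -24
d_4 = -(-24) - 3(-3) = 33
d_5 = -33 - 3(-24) = 39
d_6 = -39 - 3(33) = -138
d_7 = -(-138) - 3(39) = 21
d_8 = -21 - 3(-138) = 393
d_9 = -393 - 3(21) = -456
d_{10} = -(-456) - 3(393) = -723
d_{11} = -(-723) - 3(-456) = 2091

2091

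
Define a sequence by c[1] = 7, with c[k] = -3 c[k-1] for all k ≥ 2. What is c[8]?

c[2] = -3*7 = -21
c[3] = -3*(-21) = 63
c[4] = -3*63 = -189
c[5] = -3*(-189) = 567
c[6] = -3*567 = -1701
c[7] = -3*(-1701) = 5103
c[8] = -3*5103 = -15309

-15309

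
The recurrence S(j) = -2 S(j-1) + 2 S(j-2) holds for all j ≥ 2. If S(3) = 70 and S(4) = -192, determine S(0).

Rearranging, S(j-2) = (S(j) + 2 S(j-1)) / 2.
S(2) = (-192 + 2·70) / 2 = -52/2 = -26
S(1) = (70 + 2·(-26)) / 2 = 18/2 = 9
S(0) = (-26 + 2·9) / 2 = -8/2 = -4

-4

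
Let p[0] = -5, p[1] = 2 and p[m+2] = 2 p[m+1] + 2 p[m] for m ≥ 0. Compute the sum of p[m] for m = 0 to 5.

p[2] = 2·2 + 2·(-5) = -6
p[3] = 2·(-6) + 2·2 = -8
p[4] = 2·(-8) + 2·(-6) = -28
p[5] = 2·(-28) + 2·(-8) = -72
Sum = (-5) + 2 + (-6) + (-8) + (-28) + (-72) = -117

-117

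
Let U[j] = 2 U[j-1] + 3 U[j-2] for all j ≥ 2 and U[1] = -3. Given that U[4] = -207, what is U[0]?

Let U[0] = v.
U[2] = -6 + 3v
U[3] = -21 + 6v
U[4] = -60 + 21v
So -60 + 21v = -207, giving v = -7.

-7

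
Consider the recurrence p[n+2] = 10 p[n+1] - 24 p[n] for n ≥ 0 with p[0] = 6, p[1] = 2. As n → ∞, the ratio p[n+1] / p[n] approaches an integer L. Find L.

The characteristic equation is r^2 - 10r + 24 = 0, which factors as (r - 6)(r - 4) = 0.
So the roots are 6 and 4. Since |6| > |4| and the coefficient of 6^n is non-zero, the ratio tends to 6.

6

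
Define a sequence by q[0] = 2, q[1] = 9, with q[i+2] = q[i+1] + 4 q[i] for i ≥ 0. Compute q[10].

q[2] = 9 + 4·2 = 17
q[3] = 17 + 4·9 = 53
q[4] = 53 + 4·17 = 121
q[5] = 121 + 4·53 = 333
q[6] = 333 + 4·121 = 817
q[7] = 817 + 4·333 = 2149
q[8] = 2149 + 4·817 = 5417
q[9] = 5417 + 4·2149 = 14013
q[10] = 14013 + 4·5417 = 35681

35681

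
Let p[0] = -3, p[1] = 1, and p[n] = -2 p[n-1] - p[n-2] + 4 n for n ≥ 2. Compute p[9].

p[2] = -2*1 - (-3) + 8 = 9
p[3] = -2*9 - 1 + 12 = -7
p[4] = -2*(-7) - 9 + 16 = 21
p[5] = -2*21 - (-7) + 20 = -15
p[6] = -2*(-15) - 21 + 24 = 33
p[7] = -2*33 - (-15) + 28 = -23
p[8] = -2*(-23) - 33 + 32 = 45
p[9] = -2*45 - (-23) + 36 = -31

-31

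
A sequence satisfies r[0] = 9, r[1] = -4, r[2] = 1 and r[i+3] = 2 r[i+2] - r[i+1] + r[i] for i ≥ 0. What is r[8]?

200

r[3] = 2(1) - (-4) + 9 = 15
r[4] = 2(15) - 1 + (-4) = 25
r[5] = 2(25) - 15 + 1 = 36
r[6] = 2(36) - 25 + 15 = 62
r[7] = 2(62) - 36 + 25 = 113
r[8] = 2(113) - 62 + 36 = 200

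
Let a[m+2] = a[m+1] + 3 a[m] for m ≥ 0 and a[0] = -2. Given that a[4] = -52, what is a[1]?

Let a[1] = y.
a[2] = -6 + y
a[3] = -6 + 4y
a[4] = -24 + 7y
So -24 + 7y = -52, giving y = -4.

-4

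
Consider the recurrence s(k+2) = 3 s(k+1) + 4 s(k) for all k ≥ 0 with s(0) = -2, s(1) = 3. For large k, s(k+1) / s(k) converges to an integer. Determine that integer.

4

The characteristic equation is r^2 - 3r - 4 = 0, which factors as (r - 4)(r + 1) = 0.
So the roots are 4 and -1. Since |4| > |-1| and the coefficient of 4^k is non-zero, the ratio tends to 4.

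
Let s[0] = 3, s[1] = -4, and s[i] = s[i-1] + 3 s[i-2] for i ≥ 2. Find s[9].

s[2] = (-4) + 3*3 = 5
s[3] = 5 + 3*(-4) = -7
s[4] = (-7) + 3*5 = 8
s[5] = 8 + 3*(-7) = -13
s[6] = (-13) + 3*8 = 11
s[7] = 11 + 3*(-13) = -28
s[8] = (-28) + 3*11 = 5
s[9] = 5 + 3*(-28) = -79

-79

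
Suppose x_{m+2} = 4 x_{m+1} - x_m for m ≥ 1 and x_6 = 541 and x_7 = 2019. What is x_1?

Rearranging, x_{m-2} = -(x_m - 4 x_{m-1}).
x_5 = -(2019 - 4·541) = 145
x_4 = -(541 - 4·145) = 39
x_3 = -(145 - 4·39) = 11
x_2 = -(39 - 4·11) = 5
x_1 = -(11 - 4·5) = 9

9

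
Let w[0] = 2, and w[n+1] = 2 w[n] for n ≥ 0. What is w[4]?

32

w[1] = 2·2 = 4
w[2] = 2·4 = 8
w[3] = 2·8 = 16
w[4] = 2·16 = 32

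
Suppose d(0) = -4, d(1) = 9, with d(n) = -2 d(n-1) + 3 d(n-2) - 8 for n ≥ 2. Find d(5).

901

d(2) = -2·9 + 3·(-4) - 8 = -38
d(3) = -2·(-38) + 3·9 - 8 = 95
d(4) = -2·95 + 3·(-38) - 8 = -312
d(5) = -2·(-312) + 3·95 - 8 = 901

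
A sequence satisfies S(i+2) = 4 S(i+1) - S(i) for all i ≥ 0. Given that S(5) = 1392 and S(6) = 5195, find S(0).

Rearranging, S(i-2) = -(S(i) - 4 S(i-1)).
S(4) = -(5195 - 4(1392)) = 373
S(3) = -(1392 - 4(373)) = 100
S(2) = -(373 - 4(100)) = 27
S(1) = -(100 - 4(27)) = 8
S(0) = -(27 - 4(8)) = 5

5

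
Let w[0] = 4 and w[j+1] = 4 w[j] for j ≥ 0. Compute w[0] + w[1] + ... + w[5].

5460

w[1] = 4·4 = 16
w[2] = 4·16 = 64
w[3] = 4·64 = 256
w[4] = 4·256 = 1024
w[5] = 4·1024 = 4096
Sum = 4 + 16 + 64 + 256 + 1024 + 4096 = 5460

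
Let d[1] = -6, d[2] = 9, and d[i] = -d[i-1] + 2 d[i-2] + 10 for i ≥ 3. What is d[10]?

2019

d[3] = -9 + 2*(-6) + 10 = -11
d[4] = -(-11) + 2*9 + 10 = 39
d[5] = -39 + 2*(-11) + 10 = -51
d[6] = -(-51) + 2*39 + 10 = 139
d[7] = -139 + 2*(-51) + 10 = -231
d[8] = -(-231) + 2*139 + 10 = 519
d[9] = -519 + 2*(-231) + 10 = -971
d[10] = -(-971) + 2*519 + 10 = 2019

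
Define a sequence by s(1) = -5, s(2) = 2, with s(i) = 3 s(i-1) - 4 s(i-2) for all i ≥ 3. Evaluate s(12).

15622

s(3) = 3*2 - 4*(-5) = 26
s(4) = 3*26 - 4*2 = 70
s(5) = 3*70 - 4*26 = 106
s(6) = 3*106 - 4*70 = 38
s(7) = 3*38 - 4*106 = -310
s(8) = 3*(-310) - 4*38 = -1082
s(9) = 3*(-1082) - 4*(-310) = -2006
s(10) = 3*(-2006) - 4*(-1082) = -1690
s(11) = 3*(-1690) - 4*(-2006) = 2954
s(12) = 3*2954 - 4*(-1690) = 15622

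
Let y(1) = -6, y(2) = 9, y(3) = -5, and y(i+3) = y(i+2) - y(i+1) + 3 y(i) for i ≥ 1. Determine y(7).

-79

y(4) = (-5) - 9 + 3·(-6) = -32
y(5) = (-32) - (-5) + 3·9 = 0
y(6) = 0 - (-32) + 3·(-5) = 17
y(7) = 17 - 0 + 3·(-32) = -79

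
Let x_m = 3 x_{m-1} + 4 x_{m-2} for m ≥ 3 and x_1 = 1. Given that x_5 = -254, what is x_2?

Let x_2 = z.
x_3 = 4 + 3z
x_4 = 12 + 13z
x_5 = 52 + 51z
So 52 + 51z = -254, giving z = -6.

-6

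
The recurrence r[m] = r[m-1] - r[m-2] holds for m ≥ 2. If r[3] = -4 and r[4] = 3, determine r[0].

4

Rearranging, r[m-2] = -(r[m] - r[m-1]).
r[2] = -(3 - (-4)) = -7
r[1] = -(-4 - (-7)) = -3
r[0] = -(-7 - (-3)) = 4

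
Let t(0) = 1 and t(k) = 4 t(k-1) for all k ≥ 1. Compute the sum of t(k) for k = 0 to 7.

t(1) = 4·1 = 4
t(2) = 4·4 = 16
t(3) = 4·16 = 64
t(4) = 4·64 = 256
t(5) = 4·256 = 1024
t(6) = 4·1024 = 4096
t(7) = 4·4096 = 16384
Sum = 1 + 4 + 16 + 64 + 256 + 1024 + 4096 + 16384 = 21845

21845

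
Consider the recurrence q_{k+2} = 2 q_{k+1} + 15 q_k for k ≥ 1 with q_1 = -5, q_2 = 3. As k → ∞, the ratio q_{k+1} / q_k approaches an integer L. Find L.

5

The characteristic equation is r^2 - 2r - 15 = 0, which factors as (r - 5)(r + 3) = 0.
So the roots are 5 and -3. Since |5| > |-3| and the coefficient of 5^k is non-zero, the ratio tends to 5.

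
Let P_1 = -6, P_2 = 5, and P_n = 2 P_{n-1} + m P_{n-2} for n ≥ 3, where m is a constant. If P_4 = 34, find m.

-2

P_3 = 10 - 6m
P_4 = 20 - 7m
So 20 - 7m = 34, giving m = -2.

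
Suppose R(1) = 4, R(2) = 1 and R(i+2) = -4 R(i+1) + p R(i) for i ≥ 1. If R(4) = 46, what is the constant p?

-2

R(3) = -4 + 4p
R(4) = 16 - 15p
So 16 - 15p = 46, giving p = -2.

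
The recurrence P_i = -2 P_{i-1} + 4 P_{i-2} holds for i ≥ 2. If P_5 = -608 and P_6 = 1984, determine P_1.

Rearranging, P_{i-2} = (P_i + 2 P_{i-1}) / 4.
P_4 = (1984 + 2·(-608)) / 4 = 768/4 = 192
P_3 = (-608 + 2·192) / 4 = -224/4 = -56
P_2 = (192 + 2·(-56)) / 4 = 80/4 = 20
P_1 = (-56 + 2·20) / 4 = -16/4 = -4

-4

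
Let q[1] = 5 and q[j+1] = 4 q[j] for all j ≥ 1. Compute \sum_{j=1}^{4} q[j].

425

q[2] = 4(5) = 20
q[3] = 4(20) = 80
q[4] = 4(80) = 320
Sum = 5 + 20 + 80 + 320 = 425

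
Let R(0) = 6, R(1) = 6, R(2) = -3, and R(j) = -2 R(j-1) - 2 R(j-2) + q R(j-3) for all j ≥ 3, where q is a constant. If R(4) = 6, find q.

2

R(3) = -6 + 6q
R(4) = 18 - 6q
So 18 - 6q = 6, giving q = 2.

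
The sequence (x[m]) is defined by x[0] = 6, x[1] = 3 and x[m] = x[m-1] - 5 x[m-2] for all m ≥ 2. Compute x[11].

-25737

x[2] = 3 - 5*6 = -27
x[3] = (-27) - 5*3 = -42
x[4] = (-42) - 5*(-27) = 93
x[5] = 93 - 5*(-42) = 303
x[6] = 303 - 5*93 = -162
x[7] = (-162) - 5*303 = -1677
x[8] = (-1677) - 5*(-162) = -867
x[9] = (-867) - 5*(-1677) = 7518
x[10] = 7518 - 5*(-867) = 11853
x[11] = 11853 - 5*7518 = -25737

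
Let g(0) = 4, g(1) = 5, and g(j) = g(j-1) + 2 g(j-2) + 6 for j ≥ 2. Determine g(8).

g(2) = 5 + 2(4) + 6 = 19
g(3) = 19 + 2(5) + 6 = 35
g(4) = 35 + 2(19) + 6 = 79
g(5) = 79 + 2(35) + 6 = 155
g(6) = 155 + 2(79) + 6 = 319
g(7) = 319 + 2(155) + 6 = 635
g(8) = 635 + 2(319) + 6 = 1279

1279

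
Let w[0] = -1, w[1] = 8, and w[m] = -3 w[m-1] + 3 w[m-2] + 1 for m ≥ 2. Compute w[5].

1468

w[2] = -3(8) + 3(-1) + 1 = -26
w[3] = -3(-26) + 3(8) + 1 = 103
w[4] = -3(103) + 3(-26) + 1 = -386
w[5] = -3(-386) + 3(103) + 1 = 1468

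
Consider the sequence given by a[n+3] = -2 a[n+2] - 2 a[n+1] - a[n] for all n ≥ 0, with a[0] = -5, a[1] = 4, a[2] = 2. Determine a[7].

4

a[3] = -2·2 - 2·4 - (-5) = -7
a[4] = -2·(-7) - 2·2 - 4 = 6
a[5] = -2·6 - 2·(-7) - 2 = 0
a[6] = -2·0 - 2·6 - (-7) = -5
a[7] = -2·(-5) - 2·0 - 6 = 4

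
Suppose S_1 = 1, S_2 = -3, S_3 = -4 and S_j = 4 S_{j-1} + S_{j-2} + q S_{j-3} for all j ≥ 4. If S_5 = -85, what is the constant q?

S_4 = -19 + q
S_5 = -80 + q
So -80 + q = -85, giving q = -5.

-5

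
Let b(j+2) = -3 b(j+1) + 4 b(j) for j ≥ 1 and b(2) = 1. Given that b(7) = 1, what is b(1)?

Let b(1) = x.
b(3) = -3 + 4x
b(4) = 13 - 12x
b(5) = -51 + 52x
b(6) = 205 - 204x
b(7) = -819 + 820x
So -819 + 820x = 1, giving x = 1.

1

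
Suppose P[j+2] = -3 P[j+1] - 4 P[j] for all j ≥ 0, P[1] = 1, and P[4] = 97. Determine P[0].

-5

Let P[0] = y.
P[2] = -3 - 4y
P[3] = 5 + 12y
P[4] = -3 - 20y
So -3 - 20y = 97, giving y = -5.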